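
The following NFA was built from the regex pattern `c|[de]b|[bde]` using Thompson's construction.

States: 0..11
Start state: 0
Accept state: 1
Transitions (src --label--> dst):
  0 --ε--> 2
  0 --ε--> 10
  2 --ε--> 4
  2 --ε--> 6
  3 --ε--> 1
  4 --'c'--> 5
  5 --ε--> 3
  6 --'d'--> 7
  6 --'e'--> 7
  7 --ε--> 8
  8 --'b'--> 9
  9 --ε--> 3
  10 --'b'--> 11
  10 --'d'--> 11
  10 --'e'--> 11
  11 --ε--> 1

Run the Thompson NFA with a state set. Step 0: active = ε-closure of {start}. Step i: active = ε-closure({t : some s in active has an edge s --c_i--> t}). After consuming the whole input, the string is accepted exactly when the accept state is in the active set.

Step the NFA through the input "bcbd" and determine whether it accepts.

Answer: REJECT

Trace:
S₀ = ε-closure({0}) = {0,2,4,6,10}
'b' @ 1: {1,11}  (accept∈set)
'c' @ 2: {}  — dead — no transitions
rest 'bd' ignored (set empty)
end set {} — state 1 not in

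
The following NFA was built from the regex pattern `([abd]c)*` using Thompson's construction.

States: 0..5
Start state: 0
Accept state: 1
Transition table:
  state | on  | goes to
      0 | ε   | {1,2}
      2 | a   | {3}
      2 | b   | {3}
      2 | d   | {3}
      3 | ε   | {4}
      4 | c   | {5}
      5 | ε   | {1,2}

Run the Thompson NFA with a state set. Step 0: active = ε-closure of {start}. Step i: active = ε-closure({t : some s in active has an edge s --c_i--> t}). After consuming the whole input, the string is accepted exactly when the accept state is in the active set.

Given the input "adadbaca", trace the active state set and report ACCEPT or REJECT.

Answer: REJECT

Derivation:
initial (ε-close {0}): {0,1,2}
'a' @ 1: {3,4}
'd' @ 2: {}  — state set empty
rest 'adbaca' ignored (set empty)
end set {} — state 1 not in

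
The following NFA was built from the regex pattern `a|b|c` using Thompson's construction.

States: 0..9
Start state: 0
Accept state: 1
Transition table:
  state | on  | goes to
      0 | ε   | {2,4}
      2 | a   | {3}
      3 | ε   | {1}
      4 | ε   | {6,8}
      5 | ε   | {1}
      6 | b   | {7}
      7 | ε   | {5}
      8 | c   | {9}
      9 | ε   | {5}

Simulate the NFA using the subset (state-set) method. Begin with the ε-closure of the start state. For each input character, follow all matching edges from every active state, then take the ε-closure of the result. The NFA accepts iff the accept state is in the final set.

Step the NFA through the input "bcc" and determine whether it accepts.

Answer: REJECT

Steps:
S₀ = ε-closure({0}) = {0,2,4,6,8}
'b' @ 1: {1,5,7}  (accept∈set)
'c' @ 2: {}  — dead — no transitions
rest 'c' ignored (set empty)
final: {}; accept 1 not in set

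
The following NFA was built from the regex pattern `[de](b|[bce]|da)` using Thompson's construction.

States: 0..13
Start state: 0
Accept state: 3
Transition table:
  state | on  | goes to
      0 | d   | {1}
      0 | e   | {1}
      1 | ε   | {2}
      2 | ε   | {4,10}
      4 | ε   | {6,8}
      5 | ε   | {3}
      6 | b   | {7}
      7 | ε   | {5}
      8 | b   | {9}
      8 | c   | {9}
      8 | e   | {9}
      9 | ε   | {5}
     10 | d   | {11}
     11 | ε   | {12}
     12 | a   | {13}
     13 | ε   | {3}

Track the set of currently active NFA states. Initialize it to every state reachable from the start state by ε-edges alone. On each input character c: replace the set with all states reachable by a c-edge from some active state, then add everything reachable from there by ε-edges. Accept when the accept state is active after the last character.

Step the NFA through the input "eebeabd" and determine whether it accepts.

Answer: REJECT

Trace:
start: ε-closure({0}) = {0}
'e' @ 1: {1,2,4,6,8,10}
'e' @ 2: {3,5,9}  [accepting]
'b' @ 3: {}  — dead — no transitions
rest 'eabd' ignored (set empty)
after full input: {}  (accept=3 not in)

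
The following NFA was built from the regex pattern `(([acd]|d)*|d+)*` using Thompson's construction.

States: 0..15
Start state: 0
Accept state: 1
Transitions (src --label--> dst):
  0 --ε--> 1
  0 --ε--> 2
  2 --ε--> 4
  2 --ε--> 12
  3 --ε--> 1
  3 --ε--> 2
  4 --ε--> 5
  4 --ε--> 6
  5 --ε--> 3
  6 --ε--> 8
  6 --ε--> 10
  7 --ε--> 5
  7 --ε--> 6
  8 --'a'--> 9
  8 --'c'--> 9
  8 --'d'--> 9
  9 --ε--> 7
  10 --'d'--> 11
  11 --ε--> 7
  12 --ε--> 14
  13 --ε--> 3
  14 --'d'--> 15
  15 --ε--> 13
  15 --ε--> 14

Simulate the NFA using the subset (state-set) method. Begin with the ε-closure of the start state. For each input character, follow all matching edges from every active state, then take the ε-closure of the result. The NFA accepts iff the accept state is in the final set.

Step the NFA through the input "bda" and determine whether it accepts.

S₀ = ε-closure({0}) = {0,1,2,3,4,5,6,8,10,12,14}
'b' @ 1: {}  — no active states
rest 'da' ignored (set empty)
final: {}; accept 1 not in set

Answer: REJECT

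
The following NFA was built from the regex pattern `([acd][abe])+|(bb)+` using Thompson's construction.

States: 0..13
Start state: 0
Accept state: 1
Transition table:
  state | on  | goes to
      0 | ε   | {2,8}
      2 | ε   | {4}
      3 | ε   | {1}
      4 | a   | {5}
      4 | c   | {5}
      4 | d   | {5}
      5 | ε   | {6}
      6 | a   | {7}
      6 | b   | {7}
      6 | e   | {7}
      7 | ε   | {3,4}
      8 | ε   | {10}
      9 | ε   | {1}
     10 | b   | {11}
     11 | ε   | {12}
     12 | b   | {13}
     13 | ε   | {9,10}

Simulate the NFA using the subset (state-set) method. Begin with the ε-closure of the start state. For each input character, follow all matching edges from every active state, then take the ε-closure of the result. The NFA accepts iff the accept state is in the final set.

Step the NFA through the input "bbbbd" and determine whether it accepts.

start: ε-closure({0}) = {0,2,4,8,10}
'b' @ 1: {11,12}
'b' @ 2: {1,9,10,13}  [accepting]
'b' @ 3: {11,12}
'b' @ 4: {1,9,10,13}  [accepting]
'd' @ 5: {}  — no active states
final: {}; accept 1 not in set

Answer: REJECT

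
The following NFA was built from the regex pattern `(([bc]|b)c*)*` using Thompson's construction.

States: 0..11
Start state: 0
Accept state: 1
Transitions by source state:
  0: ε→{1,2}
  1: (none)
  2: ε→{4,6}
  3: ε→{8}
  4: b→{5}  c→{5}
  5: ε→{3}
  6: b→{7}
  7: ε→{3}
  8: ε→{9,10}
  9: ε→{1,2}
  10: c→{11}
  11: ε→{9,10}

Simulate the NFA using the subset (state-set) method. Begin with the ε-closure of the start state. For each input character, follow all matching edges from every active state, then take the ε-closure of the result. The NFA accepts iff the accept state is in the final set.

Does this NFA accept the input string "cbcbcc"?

start: ε-closure({0}) = {0,1,2,4,6}
'c' @ 1: {1,2,3,4,5,6,8,9,10}  [accepting]
'b' @ 2: {1,2,3,4,5,6,7,8,9,10}  [accepting]
'c' @ 3: {1,2,3,4,5,6,8,9,10,11}  [accepting]
'b' @ 4: {1,2,3,4,5,6,7,8,9,10}  [accepting]
'c' @ 5: {1,2,3,4,5,6,8,9,10,11}  [accepting]
'c' @ 6: {1,2,3,4,5,6,8,9,10,11}  [accepting]
end set {1,2,3,4,5,6,8,9,10,11} — state 1 in

Answer: ACCEPT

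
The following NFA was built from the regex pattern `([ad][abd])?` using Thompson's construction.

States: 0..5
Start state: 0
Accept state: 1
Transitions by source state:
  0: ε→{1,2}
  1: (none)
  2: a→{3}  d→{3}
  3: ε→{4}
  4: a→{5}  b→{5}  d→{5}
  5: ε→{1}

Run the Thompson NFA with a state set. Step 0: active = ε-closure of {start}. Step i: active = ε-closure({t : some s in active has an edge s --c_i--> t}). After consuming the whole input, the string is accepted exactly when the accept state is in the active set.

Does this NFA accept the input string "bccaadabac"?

Answer: REJECT

Steps:
initial (ε-close {0}): {0,1,2}
'b' @ 1: {}  — no active states
rest 'ccaadabac' ignored (set empty)
after full input: {}  (accept=1 not in)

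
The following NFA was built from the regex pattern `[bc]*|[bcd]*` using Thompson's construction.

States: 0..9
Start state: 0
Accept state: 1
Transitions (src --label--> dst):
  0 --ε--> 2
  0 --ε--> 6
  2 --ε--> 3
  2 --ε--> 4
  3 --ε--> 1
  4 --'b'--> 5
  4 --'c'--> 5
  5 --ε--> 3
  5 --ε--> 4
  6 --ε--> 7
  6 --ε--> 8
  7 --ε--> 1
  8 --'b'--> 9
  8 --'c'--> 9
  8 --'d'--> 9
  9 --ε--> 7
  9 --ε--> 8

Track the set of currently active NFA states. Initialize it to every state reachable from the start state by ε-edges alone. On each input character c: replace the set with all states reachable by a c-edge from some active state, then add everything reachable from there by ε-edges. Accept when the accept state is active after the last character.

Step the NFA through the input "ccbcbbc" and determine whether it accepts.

Answer: ACCEPT

Steps:
start: ε-closure({0}) = {0,1,2,3,4,6,7,8}
'c' @ 1: {1,3,4,5,7,8,9}  (accept∈set)
'c' @ 2: {1,3,4,5,7,8,9}  (accept∈set)
'b' @ 3: {1,3,4,5,7,8,9}  (accept∈set)
'c' @ 4: {1,3,4,5,7,8,9}  (accept∈set)
'b' @ 5: {1,3,4,5,7,8,9}  (accept∈set)
'b' @ 6: {1,3,4,5,7,8,9}  (accept∈set)
'c' @ 7: {1,3,4,5,7,8,9}  (accept∈set)
end set {1,3,4,5,7,8,9} — state 1 in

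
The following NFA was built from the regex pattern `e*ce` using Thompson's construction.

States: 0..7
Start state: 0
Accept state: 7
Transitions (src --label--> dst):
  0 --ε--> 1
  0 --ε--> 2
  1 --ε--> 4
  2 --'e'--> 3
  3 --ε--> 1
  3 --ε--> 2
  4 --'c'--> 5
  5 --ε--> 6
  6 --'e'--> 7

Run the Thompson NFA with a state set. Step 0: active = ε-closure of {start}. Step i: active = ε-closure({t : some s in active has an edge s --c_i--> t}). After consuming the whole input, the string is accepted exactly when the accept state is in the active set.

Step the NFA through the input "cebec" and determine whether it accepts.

Answer: REJECT

Steps:
S₀ = ε-closure({0}) = {0,1,2,4}
'c' @ 1: {5,6}
'e' @ 2: {7}  [accepting]
'b' @ 3: {}  — state set empty
rest 'ec' ignored (set empty)
after full input: {}  (accept=7 not in)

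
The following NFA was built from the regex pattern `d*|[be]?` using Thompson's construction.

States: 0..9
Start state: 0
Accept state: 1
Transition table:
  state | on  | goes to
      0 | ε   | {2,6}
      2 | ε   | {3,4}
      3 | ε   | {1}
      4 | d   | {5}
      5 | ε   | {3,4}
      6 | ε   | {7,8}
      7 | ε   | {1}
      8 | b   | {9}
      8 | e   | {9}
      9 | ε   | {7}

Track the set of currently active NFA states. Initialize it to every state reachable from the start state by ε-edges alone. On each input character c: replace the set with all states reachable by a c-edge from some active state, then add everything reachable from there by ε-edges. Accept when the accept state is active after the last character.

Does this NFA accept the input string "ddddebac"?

Answer: REJECT

Derivation:
S₀ = ε-closure({0}) = {0,1,2,3,4,6,7,8}
'd' @ 1: {1,3,4,5}  (accept∈set)
'd' @ 2: {1,3,4,5}  (accept∈set)
'd' @ 3: {1,3,4,5}  (accept∈set)
'd' @ 4: {1,3,4,5}  (accept∈set)
'e' @ 5: {}  — dead — no transitions
rest 'bac' ignored (set empty)
final: {}; accept 1 not in set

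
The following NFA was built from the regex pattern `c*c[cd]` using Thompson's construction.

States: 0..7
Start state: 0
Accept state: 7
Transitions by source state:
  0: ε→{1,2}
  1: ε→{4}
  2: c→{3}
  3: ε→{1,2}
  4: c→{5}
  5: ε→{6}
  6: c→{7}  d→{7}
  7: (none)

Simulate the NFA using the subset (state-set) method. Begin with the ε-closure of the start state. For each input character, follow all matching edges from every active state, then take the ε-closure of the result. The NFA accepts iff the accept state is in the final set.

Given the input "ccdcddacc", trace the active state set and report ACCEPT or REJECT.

start: ε-closure({0}) = {0,1,2,4}
'c' @ 1: {1,2,3,4,5,6}
'c' @ 2: {1,2,3,4,5,6,7}  (accept∈set)
'd' @ 3: {7}  (accept∈set)
'c' @ 4: {}  — dead — no transitions
rest 'ddacc' ignored (set empty)
final: {}; accept 7 not in set

Answer: REJECT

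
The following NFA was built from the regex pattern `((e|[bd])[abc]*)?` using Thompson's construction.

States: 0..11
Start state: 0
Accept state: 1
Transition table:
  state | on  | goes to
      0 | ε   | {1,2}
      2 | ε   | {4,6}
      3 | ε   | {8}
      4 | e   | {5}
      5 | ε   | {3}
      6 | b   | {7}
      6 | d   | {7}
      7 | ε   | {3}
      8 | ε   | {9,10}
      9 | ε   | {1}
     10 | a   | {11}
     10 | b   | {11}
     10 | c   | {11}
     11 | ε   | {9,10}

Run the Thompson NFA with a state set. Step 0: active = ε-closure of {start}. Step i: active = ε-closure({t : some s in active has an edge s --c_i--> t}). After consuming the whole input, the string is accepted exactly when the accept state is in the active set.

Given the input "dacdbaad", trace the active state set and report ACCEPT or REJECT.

Answer: REJECT

Steps:
start: ε-closure({0}) = {0,1,2,4,6}
'd' @ 1: {1,3,7,8,9,10}  (accept∈set)
'a' @ 2: {1,9,10,11}  (accept∈set)
'c' @ 3: {1,9,10,11}  (accept∈set)
'd' @ 4: {}  — dead — no transitions
rest 'baad' ignored (set empty)
after full input: {}  (accept=1 not in)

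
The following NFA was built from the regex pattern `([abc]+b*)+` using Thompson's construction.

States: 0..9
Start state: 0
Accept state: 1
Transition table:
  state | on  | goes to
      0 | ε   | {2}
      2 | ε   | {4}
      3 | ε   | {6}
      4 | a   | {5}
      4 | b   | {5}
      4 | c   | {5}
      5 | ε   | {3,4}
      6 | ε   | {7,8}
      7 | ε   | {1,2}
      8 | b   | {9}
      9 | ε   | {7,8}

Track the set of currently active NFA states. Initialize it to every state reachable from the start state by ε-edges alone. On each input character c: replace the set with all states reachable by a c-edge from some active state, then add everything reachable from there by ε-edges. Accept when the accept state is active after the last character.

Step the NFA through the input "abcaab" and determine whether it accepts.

Answer: ACCEPT

Trace:
start: ε-closure({0}) = {0,2,4}
'a' @ 1: {1,2,3,4,5,6,7,8}  [accepting]
'b' @ 2: {1,2,3,4,5,6,7,8,9}  [accepting]
'c' @ 3: {1,2,3,4,5,6,7,8}  [accepting]
'a' @ 4: {1,2,3,4,5,6,7,8}  [accepting]
'a' @ 5: {1,2,3,4,5,6,7,8}  [accepting]
'b' @ 6: {1,2,3,4,5,6,7,8,9}  [accepting]
final: {1,2,3,4,5,6,7,8,9}; accept 1 in set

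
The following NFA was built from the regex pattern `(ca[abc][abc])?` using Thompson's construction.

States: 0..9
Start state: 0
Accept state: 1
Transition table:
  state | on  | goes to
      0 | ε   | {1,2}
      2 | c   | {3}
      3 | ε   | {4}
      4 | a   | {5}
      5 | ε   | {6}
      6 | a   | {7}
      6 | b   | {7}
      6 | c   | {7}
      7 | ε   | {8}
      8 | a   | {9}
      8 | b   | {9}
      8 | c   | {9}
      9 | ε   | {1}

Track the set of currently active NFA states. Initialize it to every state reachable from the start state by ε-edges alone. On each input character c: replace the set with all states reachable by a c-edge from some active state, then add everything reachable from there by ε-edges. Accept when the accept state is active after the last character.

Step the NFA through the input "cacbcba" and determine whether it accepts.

initial (ε-close {0}): {0,1,2}
'c' @ 1: {3,4}
'a' @ 2: {5,6}
'c' @ 3: {7,8}
'b' @ 4: {1,9}  [accepting]
'c' @ 5: {}  — state set empty
rest 'ba' ignored (set empty)
final: {}; accept 1 not in set

Answer: REJECT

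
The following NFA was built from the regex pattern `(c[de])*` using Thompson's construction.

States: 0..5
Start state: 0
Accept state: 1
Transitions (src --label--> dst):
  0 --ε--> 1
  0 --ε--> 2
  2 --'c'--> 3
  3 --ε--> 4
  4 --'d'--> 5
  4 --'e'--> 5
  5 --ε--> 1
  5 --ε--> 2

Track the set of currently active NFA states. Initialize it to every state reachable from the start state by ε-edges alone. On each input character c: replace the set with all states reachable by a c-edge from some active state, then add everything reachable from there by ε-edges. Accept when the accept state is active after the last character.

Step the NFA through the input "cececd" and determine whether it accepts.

start: ε-closure({0}) = {0,1,2}
'c' @ 1: {3,4}
'e' @ 2: {1,2,5}  (accept∈set)
'c' @ 3: {3,4}
'e' @ 4: {1,2,5}  (accept∈set)
'c' @ 5: {3,4}
'd' @ 6: {1,2,5}  (accept∈set)
end set {1,2,5} — state 1 in

Answer: ACCEPT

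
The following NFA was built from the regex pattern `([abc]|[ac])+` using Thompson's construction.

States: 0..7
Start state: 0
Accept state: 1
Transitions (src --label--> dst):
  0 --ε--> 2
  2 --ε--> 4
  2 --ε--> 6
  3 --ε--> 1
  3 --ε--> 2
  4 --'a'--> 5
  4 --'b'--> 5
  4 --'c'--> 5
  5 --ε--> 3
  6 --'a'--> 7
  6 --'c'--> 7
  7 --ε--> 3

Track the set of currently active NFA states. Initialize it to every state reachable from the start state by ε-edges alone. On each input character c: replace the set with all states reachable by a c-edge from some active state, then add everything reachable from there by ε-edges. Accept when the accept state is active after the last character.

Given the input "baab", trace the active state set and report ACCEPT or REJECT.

Answer: ACCEPT

Steps:
start: ε-closure({0}) = {0,2,4,6}
'b' @ 1: {1,2,3,4,5,6}  (accept∈set)
'a' @ 2: {1,2,3,4,5,6,7}  (accept∈set)
'a' @ 3: {1,2,3,4,5,6,7}  (accept∈set)
'b' @ 4: {1,2,3,4,5,6}  (accept∈set)
final: {1,2,3,4,5,6}; accept 1 in set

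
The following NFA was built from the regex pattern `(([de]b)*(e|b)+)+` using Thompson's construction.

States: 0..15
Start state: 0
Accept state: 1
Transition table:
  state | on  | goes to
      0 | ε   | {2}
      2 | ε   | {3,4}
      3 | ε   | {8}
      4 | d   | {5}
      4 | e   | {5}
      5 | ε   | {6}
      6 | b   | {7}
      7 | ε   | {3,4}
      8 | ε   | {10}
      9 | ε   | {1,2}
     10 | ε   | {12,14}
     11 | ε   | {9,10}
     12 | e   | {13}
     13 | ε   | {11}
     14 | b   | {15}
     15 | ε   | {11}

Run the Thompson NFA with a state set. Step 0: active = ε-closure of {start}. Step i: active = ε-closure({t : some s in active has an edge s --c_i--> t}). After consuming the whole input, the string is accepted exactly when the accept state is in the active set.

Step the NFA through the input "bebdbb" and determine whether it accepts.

initial (ε-close {0}): {0,2,3,4,8,10,12,14}
'b' @ 1: {1,2,3,4,8,9,10,11,12,14,15}  ✓accept
'e' @ 2: {1,2,3,4,5,6,8,9,10,11,12,13,14}  ✓accept
'b' @ 3: {1,2,3,4,7,8,9,10,11,12,14,15}  ✓accept
'd' @ 4: {5,6}
'b' @ 5: {3,4,7,8,10,12,14}
'b' @ 6: {1,2,3,4,8,9,10,11,12,14,15}  ✓accept
final: {1,2,3,4,8,9,10,11,12,14,15}; accept 1 in set

Answer: ACCEPT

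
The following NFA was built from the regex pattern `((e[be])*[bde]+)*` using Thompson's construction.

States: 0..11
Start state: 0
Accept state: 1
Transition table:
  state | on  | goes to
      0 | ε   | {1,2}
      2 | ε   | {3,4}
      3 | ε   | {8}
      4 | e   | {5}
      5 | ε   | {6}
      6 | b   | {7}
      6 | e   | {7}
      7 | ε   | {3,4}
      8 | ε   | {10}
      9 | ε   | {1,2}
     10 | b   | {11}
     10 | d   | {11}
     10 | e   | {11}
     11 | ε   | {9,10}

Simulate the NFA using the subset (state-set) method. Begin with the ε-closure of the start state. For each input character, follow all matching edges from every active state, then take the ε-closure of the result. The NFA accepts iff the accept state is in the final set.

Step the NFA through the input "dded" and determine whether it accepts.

initial (ε-close {0}): {0,1,2,3,4,8,10}
'd' @ 1: {1,2,3,4,8,9,10,11}  ✓accept
'd' @ 2: {1,2,3,4,8,9,10,11}  ✓accept
'e' @ 3: {1,2,3,4,5,6,8,9,10,11}  ✓accept
'd' @ 4: {1,2,3,4,8,9,10,11}  ✓accept
final: {1,2,3,4,8,9,10,11}; accept 1 in set

Answer: ACCEPT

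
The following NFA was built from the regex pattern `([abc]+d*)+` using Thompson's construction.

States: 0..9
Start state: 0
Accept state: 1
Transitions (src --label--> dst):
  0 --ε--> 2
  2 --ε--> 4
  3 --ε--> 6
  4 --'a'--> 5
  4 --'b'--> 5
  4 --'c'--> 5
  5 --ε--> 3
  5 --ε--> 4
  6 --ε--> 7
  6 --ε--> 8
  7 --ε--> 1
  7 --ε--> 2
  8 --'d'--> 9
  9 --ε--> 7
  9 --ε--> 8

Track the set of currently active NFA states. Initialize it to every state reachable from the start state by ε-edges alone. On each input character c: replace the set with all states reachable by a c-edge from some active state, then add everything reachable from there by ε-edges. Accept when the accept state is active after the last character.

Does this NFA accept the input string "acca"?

Answer: ACCEPT

Derivation:
S₀ = ε-closure({0}) = {0,2,4}
'a' @ 1: {1,2,3,4,5,6,7,8}  (accept∈set)
'c' @ 2: {1,2,3,4,5,6,7,8}  (accept∈set)
'c' @ 3: {1,2,3,4,5,6,7,8}  (accept∈set)
'a' @ 4: {1,2,3,4,5,6,7,8}  (accept∈set)
end set {1,2,3,4,5,6,7,8} — state 1 in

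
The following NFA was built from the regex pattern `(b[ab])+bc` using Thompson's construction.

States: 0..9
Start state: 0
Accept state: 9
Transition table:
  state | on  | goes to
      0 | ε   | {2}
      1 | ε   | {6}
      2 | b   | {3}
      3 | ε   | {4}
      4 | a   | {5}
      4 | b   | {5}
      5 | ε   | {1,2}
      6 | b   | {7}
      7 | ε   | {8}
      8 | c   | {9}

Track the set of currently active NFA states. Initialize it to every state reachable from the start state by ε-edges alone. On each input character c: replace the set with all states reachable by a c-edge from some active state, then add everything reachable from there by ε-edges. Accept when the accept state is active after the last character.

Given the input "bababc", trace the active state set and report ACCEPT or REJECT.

Answer: ACCEPT

Steps:
initial (ε-close {0}): {0,2}
'b' @ 1: {3,4}
'a' @ 2: {1,2,5,6}
'b' @ 3: {3,4,7,8}
'a' @ 4: {1,2,5,6}
'b' @ 5: {3,4,7,8}
'c' @ 6: {9}  ✓accept
after full input: {9}  (accept=9 in)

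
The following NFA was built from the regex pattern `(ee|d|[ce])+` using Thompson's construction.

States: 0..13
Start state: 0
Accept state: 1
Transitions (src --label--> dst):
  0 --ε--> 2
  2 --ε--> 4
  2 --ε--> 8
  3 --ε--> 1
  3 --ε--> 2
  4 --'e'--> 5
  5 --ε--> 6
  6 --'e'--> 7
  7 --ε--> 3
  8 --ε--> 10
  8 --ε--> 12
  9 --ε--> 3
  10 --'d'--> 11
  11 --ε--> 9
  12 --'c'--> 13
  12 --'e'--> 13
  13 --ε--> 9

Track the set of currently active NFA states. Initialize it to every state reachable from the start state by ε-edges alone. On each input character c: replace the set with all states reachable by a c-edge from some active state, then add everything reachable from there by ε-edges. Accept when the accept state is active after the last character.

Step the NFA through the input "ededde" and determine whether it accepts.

Answer: ACCEPT

Derivation:
initial (ε-close {0}): {0,2,4,8,10,12}
'e' @ 1: {1,2,3,4,5,6,8,9,10,12,13}  (accept∈set)
'd' @ 2: {1,2,3,4,8,9,10,11,12}  (accept∈set)
'e' @ 3: {1,2,3,4,5,6,8,9,10,12,13}  (accept∈set)
'd' @ 4: {1,2,3,4,8,9,10,11,12}  (accept∈set)
'd' @ 5: {1,2,3,4,8,9,10,11,12}  (accept∈set)
'e' @ 6: {1,2,3,4,5,6,8,9,10,12,13}  (accept∈set)
after full input: {1,2,3,4,5,6,8,9,10,12,13}  (accept=1 in)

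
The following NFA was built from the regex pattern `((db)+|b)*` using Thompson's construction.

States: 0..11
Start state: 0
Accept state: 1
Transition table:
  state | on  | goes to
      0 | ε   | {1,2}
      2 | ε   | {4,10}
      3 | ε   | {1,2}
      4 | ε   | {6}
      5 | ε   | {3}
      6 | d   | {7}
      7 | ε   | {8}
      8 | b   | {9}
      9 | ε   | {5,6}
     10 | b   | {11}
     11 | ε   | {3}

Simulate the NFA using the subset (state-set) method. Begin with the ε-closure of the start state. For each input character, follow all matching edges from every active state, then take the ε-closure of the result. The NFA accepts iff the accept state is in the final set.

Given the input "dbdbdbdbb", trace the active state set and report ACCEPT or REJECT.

Answer: ACCEPT

Trace:
initial (ε-close {0}): {0,1,2,4,6,10}
'd' @ 1: {7,8}
'b' @ 2: {1,2,3,4,5,6,9,10}  (accept∈set)
'd' @ 3: {7,8}
'b' @ 4: {1,2,3,4,5,6,9,10}  (accept∈set)
'd' @ 5: {7,8}
'b' @ 6: {1,2,3,4,5,6,9,10}  (accept∈set)
'd' @ 7: {7,8}
'b' @ 8: {1,2,3,4,5,6,9,10}  (accept∈set)
'b' @ 9: {1,2,3,4,6,10,11}  (accept∈set)
after full input: {1,2,3,4,6,10,11}  (accept=1 in)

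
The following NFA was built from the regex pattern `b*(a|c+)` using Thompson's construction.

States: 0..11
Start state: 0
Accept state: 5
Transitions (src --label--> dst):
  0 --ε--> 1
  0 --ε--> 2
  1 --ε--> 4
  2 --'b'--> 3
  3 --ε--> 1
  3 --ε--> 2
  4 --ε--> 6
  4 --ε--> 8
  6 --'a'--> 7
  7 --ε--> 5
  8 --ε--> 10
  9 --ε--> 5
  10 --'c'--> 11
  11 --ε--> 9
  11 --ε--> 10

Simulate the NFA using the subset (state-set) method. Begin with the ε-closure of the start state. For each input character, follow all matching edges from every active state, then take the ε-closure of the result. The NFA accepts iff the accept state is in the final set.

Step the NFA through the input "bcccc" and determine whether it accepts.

start: ε-closure({0}) = {0,1,2,4,6,8,10}
'b' @ 1: {1,2,3,4,6,8,10}
'c' @ 2: {5,9,10,11}  [accepting]
'c' @ 3: {5,9,10,11}  [accepting]
'c' @ 4: {5,9,10,11}  [accepting]
'c' @ 5: {5,9,10,11}  [accepting]
final: {5,9,10,11}; accept 5 in set

Answer: ACCEPT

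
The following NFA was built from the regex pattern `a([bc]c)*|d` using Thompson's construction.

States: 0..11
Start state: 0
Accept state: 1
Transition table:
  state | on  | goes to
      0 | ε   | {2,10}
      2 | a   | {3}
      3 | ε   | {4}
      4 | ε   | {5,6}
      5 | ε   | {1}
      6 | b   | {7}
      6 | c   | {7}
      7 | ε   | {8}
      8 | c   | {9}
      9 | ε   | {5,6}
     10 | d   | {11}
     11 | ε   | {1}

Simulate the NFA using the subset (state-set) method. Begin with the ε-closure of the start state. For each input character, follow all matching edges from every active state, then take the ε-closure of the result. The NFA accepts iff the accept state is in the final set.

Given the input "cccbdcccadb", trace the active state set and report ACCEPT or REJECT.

initial (ε-close {0}): {0,2,10}
'c' @ 1: {}  — dead — no transitions
rest 'ccbdcccadb' ignored (set empty)
after full input: {}  (accept=1 not in)

Answer: REJECT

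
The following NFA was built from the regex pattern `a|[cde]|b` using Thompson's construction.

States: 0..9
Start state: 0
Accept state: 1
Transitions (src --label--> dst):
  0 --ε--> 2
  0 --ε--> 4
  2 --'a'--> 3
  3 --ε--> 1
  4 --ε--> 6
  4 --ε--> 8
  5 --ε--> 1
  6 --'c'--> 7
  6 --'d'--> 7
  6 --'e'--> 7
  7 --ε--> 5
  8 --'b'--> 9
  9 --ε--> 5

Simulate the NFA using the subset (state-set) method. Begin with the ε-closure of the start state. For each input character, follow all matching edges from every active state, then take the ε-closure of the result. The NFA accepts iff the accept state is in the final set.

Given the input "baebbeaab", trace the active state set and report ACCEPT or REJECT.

start: ε-closure({0}) = {0,2,4,6,8}
'b' @ 1: {1,5,9}  [accepting]
'a' @ 2: {}  — no active states
rest 'ebbeaab' ignored (set empty)
final: {}; accept 1 not in set

Answer: REJECT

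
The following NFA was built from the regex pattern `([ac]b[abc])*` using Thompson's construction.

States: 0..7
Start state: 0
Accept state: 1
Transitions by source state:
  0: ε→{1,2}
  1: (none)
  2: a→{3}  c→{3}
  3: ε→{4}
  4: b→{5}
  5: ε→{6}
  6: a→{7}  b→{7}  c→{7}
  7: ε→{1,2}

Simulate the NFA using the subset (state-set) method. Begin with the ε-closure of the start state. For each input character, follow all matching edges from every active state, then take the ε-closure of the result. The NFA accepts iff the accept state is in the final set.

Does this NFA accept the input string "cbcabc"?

S₀ = ε-closure({0}) = {0,1,2}
'c' @ 1: {3,4}
'b' @ 2: {5,6}
'c' @ 3: {1,2,7}  (accept∈set)
'a' @ 4: {3,4}
'b' @ 5: {5,6}
'c' @ 6: {1,2,7}  (accept∈set)
end set {1,2,7} — state 1 in

Answer: ACCEPT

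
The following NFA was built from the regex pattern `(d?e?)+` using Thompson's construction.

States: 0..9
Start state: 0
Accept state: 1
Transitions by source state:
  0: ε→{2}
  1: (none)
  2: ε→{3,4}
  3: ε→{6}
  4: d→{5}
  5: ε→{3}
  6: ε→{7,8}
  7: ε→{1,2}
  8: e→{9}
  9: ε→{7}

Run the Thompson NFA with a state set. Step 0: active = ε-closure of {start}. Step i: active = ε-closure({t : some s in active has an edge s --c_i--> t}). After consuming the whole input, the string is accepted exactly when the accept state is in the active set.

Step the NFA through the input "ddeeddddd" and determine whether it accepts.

initial (ε-close {0}): {0,1,2,3,4,6,7,8}
'd' @ 1: {1,2,3,4,5,6,7,8}  [accepting]
'd' @ 2: {1,2,3,4,5,6,7,8}  [accepting]
'e' @ 3: {1,2,3,4,6,7,8,9}  [accepting]
'e' @ 4: {1,2,3,4,6,7,8,9}  [accepting]
'd' @ 5: {1,2,3,4,5,6,7,8}  [accepting]
'd' @ 6: {1,2,3,4,5,6,7,8}  [accepting]
'd' @ 7: {1,2,3,4,5,6,7,8}  [accepting]
'd' @ 8: {1,2,3,4,5,6,7,8}  [accepting]
'd' @ 9: {1,2,3,4,5,6,7,8}  [accepting]
end set {1,2,3,4,5,6,7,8} — state 1 in

Answer: ACCEPT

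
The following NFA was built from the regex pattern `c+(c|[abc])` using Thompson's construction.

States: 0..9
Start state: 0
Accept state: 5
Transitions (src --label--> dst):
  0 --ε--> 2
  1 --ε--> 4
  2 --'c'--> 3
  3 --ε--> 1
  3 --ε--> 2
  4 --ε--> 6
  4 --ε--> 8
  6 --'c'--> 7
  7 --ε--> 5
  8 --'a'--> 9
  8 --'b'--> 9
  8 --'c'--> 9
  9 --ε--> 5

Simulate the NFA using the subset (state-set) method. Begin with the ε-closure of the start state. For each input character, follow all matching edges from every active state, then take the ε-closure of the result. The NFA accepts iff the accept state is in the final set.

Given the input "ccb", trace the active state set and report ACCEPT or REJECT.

Answer: ACCEPT

Steps:
S₀ = ε-closure({0}) = {0,2}
'c' @ 1: {1,2,3,4,6,8}
'c' @ 2: {1,2,3,4,5,6,7,8,9}  ✓accept
'b' @ 3: {5,9}  ✓accept
after full input: {5,9}  (accept=5 in)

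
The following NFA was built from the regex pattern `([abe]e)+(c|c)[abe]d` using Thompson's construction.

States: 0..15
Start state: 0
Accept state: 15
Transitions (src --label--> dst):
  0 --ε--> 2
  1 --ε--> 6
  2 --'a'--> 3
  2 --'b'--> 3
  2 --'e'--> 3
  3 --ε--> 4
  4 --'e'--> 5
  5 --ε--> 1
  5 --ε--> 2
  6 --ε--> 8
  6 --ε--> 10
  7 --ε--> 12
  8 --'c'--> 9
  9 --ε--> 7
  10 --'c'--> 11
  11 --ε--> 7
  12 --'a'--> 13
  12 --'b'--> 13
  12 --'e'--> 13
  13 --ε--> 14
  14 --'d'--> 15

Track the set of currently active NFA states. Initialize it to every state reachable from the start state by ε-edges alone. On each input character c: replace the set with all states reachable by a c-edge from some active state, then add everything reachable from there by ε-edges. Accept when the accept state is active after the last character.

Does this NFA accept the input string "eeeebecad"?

initial (ε-close {0}): {0,2}
'e' @ 1: {3,4}
'e' @ 2: {1,2,5,6,8,10}
'e' @ 3: {3,4}
'e' @ 4: {1,2,5,6,8,10}
'b' @ 5: {3,4}
'e' @ 6: {1,2,5,6,8,10}
'c' @ 7: {7,9,11,12}
'a' @ 8: {13,14}
'd' @ 9: {15}  [accepting]
final: {15}; accept 15 in set

Answer: ACCEPT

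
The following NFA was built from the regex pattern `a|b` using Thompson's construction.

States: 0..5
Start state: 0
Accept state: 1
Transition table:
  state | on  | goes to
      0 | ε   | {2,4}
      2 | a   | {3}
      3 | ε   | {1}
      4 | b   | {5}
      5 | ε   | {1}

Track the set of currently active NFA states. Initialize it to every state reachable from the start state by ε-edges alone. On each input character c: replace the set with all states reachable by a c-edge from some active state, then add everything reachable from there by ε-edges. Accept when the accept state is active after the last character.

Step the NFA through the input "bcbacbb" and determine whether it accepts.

start: ε-closure({0}) = {0,2,4}
'b' @ 1: {1,5}  (accept∈set)
'c' @ 2: {}  — state set empty
rest 'bacbb' ignored (set empty)
after full input: {}  (accept=1 not in)

Answer: REJECT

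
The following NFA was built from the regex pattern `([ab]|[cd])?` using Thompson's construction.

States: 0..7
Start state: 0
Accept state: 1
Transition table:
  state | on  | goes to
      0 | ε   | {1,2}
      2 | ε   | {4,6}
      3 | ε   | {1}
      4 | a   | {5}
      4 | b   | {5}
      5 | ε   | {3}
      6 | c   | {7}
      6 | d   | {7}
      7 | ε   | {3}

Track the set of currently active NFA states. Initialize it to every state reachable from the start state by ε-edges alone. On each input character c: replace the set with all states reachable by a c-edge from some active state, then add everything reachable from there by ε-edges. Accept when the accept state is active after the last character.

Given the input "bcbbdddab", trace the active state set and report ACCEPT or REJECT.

start: ε-closure({0}) = {0,1,2,4,6}
'b' @ 1: {1,3,5}  [accepting]
'c' @ 2: {}  — dead — no transitions
rest 'bbdddab' ignored (set empty)
final: {}; accept 1 not in set

Answer: REJECT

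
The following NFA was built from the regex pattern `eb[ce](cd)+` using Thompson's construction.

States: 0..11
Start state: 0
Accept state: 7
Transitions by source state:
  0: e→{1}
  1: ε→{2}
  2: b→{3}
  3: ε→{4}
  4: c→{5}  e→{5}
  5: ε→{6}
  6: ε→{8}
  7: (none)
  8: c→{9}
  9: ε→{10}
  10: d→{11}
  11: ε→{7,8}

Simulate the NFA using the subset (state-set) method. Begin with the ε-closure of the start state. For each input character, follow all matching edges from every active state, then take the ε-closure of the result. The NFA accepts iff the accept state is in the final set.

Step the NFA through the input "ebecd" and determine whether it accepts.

Answer: ACCEPT

Derivation:
S₀ = ε-closure({0}) = {0}
'e' @ 1: {1,2}
'b' @ 2: {3,4}
'e' @ 3: {5,6,8}
'c' @ 4: {9,10}
'd' @ 5: {7,8,11}  ✓accept
end set {7,8,11} — state 7 in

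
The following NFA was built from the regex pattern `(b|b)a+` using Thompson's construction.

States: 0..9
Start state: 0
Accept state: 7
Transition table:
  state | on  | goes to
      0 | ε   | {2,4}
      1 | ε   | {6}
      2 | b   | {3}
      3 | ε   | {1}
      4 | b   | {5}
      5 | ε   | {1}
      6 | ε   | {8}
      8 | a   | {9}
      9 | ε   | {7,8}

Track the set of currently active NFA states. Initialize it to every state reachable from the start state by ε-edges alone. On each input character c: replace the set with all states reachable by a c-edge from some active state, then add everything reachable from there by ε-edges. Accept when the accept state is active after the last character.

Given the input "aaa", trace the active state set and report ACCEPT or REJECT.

Answer: REJECT

Trace:
S₀ = ε-closure({0}) = {0,2,4}
'a' @ 1: {}  — dead — no transitions
rest 'aa' ignored (set empty)
after full input: {}  (accept=7 not in)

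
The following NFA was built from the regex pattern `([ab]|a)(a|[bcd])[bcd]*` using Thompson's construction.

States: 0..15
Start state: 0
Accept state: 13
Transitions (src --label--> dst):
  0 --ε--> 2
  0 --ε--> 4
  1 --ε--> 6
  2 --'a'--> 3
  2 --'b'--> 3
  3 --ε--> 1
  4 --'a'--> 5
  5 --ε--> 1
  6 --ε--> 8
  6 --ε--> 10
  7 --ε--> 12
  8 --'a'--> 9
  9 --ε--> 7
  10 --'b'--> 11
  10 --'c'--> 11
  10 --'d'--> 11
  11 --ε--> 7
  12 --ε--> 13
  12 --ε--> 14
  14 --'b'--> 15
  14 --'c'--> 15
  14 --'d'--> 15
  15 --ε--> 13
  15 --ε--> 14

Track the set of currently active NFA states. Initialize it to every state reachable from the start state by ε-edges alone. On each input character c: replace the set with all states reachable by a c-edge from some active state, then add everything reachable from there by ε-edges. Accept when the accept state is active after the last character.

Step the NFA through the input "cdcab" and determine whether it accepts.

S₀ = ε-closure({0}) = {0,2,4}
'c' @ 1: {}  — dead — no transitions
rest 'dcab' ignored (set empty)
end set {} — state 13 not in

Answer: REJECT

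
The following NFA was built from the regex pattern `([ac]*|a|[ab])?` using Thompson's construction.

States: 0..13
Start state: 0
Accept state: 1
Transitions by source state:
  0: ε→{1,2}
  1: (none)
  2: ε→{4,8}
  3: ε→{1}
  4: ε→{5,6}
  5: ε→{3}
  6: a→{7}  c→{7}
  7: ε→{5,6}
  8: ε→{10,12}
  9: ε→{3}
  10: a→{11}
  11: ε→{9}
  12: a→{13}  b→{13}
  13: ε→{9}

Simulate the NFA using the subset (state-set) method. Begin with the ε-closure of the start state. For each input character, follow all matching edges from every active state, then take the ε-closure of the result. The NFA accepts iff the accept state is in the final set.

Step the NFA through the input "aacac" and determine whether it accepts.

Answer: ACCEPT

Steps:
start: ε-closure({0}) = {0,1,2,3,4,5,6,8,10,12}
'a' @ 1: {1,3,5,6,7,9,11,13}  (accept∈set)
'a' @ 2: {1,3,5,6,7}  (accept∈set)
'c' @ 3: {1,3,5,6,7}  (accept∈set)
'a' @ 4: {1,3,5,6,7}  (accept∈set)
'c' @ 5: {1,3,5,6,7}  (accept∈set)
after full input: {1,3,5,6,7}  (accept=1 in)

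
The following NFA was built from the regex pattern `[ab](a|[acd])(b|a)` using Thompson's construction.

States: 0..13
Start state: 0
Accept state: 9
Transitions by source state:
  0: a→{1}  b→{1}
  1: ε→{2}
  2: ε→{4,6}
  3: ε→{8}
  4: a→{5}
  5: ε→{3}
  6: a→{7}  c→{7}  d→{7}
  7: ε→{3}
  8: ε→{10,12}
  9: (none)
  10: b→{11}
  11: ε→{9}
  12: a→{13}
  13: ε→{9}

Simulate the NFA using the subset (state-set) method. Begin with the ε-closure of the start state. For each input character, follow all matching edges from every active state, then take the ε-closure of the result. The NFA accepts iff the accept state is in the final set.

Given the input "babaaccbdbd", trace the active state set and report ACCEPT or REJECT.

Answer: REJECT

Steps:
initial (ε-close {0}): {0}
'b' @ 1: {1,2,4,6}
'a' @ 2: {3,5,7,8,10,12}
'b' @ 3: {9,11}  (accept∈set)
'a' @ 4: {}  — dead — no transitions
rest 'accbdbd' ignored (set empty)
end set {} — state 9 not in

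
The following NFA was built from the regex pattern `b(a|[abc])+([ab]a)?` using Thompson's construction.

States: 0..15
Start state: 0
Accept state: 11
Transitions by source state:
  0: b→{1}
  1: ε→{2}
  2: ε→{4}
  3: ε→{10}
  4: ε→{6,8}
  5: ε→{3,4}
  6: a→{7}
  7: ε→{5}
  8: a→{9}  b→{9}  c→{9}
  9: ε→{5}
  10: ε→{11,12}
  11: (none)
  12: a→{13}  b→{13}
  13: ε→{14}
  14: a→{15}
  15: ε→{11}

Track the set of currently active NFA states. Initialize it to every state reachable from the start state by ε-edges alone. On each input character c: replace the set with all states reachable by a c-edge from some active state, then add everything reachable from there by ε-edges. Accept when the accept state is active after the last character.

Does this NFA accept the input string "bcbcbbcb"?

S₀ = ε-closure({0}) = {0}
'b' @ 1: {1,2,4,6,8}
'c' @ 2: {3,4,5,6,8,9,10,11,12}  (accept∈set)
'b' @ 3: {3,4,5,6,8,9,10,11,12,13,14}  (accept∈set)
'c' @ 4: {3,4,5,6,8,9,10,11,12}  (accept∈set)
'b' @ 5: {3,4,5,6,8,9,10,11,12,13,14}  (accept∈set)
'b' @ 6: {3,4,5,6,8,9,10,11,12,13,14}  (accept∈set)
'c' @ 7: {3,4,5,6,8,9,10,11,12}  (accept∈set)
'b' @ 8: {3,4,5,6,8,9,10,11,12,13,14}  (accept∈set)
final: {3,4,5,6,8,9,10,11,12,13,14}; accept 11 in set

Answer: ACCEPT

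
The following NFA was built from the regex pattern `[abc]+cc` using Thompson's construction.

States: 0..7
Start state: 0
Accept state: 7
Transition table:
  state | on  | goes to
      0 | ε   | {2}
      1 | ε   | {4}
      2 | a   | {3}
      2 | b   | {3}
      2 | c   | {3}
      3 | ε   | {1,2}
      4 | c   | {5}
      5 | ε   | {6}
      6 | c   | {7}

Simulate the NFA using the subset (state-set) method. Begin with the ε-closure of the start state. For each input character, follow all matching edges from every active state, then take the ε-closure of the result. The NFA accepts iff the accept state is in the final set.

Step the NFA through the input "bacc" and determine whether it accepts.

S₀ = ε-closure({0}) = {0,2}
'b' @ 1: {1,2,3,4}
'a' @ 2: {1,2,3,4}
'c' @ 3: {1,2,3,4,5,6}
'c' @ 4: {1,2,3,4,5,6,7}  ✓accept
final: {1,2,3,4,5,6,7}; accept 7 in set

Answer: ACCEPT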